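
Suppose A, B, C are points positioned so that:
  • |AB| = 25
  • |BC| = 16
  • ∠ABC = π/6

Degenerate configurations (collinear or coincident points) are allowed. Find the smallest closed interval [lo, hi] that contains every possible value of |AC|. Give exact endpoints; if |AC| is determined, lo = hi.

|AC| = √(881 - 400·√(3))  (≈ 13.7179)

|AB| ∈ {25}
|BC| ∈ {16}
|AC| ∈ {√(881 - 400·√(3))}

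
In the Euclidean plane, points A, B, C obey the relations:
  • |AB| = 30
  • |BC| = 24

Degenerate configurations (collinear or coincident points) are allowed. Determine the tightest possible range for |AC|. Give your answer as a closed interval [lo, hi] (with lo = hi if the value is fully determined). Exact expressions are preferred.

|AB| ∈ {30}
|BC| ∈ {24}
|AC| ∈ [6, 54]

|AC| ∈ [6, 54]  (≈ [6.0000, 54.0000])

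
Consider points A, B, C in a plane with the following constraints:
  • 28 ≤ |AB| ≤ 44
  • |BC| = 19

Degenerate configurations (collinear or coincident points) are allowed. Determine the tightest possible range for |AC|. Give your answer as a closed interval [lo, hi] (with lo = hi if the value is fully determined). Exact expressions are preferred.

|AB| ∈ [28, 44]
|BC| ∈ {19}
|AC| ∈ [9, 63]

|AC| ∈ [9, 63]  (≈ [9.0000, 63.0000])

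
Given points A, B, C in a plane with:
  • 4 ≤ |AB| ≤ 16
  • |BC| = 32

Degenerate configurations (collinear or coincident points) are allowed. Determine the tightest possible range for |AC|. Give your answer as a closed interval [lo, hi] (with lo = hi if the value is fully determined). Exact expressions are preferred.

|AB| ∈ [4, 16]
|BC| ∈ {32}
|AC| ∈ [16, 48]

|AC| ∈ [16, 48]  (≈ [16.0000, 48.0000])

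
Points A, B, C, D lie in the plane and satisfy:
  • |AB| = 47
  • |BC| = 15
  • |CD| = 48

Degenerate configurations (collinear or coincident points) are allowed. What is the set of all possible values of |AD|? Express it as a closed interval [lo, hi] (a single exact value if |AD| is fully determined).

|AB| ∈ {47}
|BC| ∈ {15}
|CD| ∈ {48}
|AC| ∈ [32, 62]
|BD| ∈ [33, 63]
|AD| ∈ [0, 110]

|AD| ∈ [0, 110]  (≈ [0.0000, 110.0000])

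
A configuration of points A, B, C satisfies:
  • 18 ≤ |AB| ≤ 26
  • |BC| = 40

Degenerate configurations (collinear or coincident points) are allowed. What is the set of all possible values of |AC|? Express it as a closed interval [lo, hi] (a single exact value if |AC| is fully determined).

|AC| ∈ [14, 66]  (≈ [14.0000, 66.0000])

|AB| ∈ [18, 26]
|BC| ∈ {40}
|AC| ∈ [14, 66]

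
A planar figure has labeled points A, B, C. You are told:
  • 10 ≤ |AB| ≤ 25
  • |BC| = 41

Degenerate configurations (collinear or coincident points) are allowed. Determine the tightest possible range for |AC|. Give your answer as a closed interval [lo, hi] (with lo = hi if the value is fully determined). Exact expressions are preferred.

|AC| ∈ [16, 66]  (≈ [16.0000, 66.0000])

|AB| ∈ [10, 25]
|BC| ∈ {41}
|AC| ∈ [16, 66]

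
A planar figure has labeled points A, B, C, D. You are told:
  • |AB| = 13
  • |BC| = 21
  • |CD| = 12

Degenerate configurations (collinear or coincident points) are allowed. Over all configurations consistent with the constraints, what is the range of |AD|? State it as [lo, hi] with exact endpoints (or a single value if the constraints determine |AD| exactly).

|AD| ∈ [0, 46]  (≈ [0.0000, 46.0000])

|AB| ∈ {13}
|BC| ∈ {21}
|CD| ∈ {12}
|AC| ∈ [8, 34]
|BD| ∈ [9, 33]
|AD| ∈ [0, 46]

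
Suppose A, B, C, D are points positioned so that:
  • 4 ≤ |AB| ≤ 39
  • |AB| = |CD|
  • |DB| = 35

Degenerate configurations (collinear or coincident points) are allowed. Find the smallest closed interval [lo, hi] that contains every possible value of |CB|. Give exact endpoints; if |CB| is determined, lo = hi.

|AB| ∈ [4, 39]
|BD| ∈ {35}
|CD| ∈ [4, 39]
|AD| ∈ [0, 74]
|BC| ∈ [0, 74]
|AC| ∈ [0, 113]

|CB| ∈ [0, 74]  (≈ [0.0000, 74.0000])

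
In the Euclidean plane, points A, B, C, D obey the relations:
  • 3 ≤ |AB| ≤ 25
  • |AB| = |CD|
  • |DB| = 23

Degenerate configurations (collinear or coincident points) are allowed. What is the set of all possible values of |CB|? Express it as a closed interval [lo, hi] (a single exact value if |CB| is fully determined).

|AB| ∈ [3, 25]
|BD| ∈ {23}
|CD| ∈ [3, 25]
|AD| ∈ [0, 48]
|BC| ∈ [0, 48]
|AC| ∈ [0, 73]

|CB| ∈ [0, 48]  (≈ [0.0000, 48.0000])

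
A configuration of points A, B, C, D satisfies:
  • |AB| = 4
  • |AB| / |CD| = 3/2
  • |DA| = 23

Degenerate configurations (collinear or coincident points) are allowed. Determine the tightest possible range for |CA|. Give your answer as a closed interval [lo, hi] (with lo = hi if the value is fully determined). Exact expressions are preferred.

|AB| ∈ {4}
|AD| ∈ {23}
|CD| ∈ {8/3}
|BD| ∈ [19, 27]
|AC| ∈ [61/3, 77/3]
|BC| ∈ [49/3, 89/3]

|CA| ∈ [61/3, 77/3]  (≈ [20.3333, 25.6667])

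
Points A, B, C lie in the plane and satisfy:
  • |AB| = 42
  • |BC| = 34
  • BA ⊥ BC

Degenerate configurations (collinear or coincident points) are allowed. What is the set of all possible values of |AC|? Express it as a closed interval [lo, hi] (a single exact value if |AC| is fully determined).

|AC| = 2·√(730)  (≈ 54.0370)

|AB| ∈ {42}
|BC| ∈ {34}
|AC| ∈ {2·√(730)}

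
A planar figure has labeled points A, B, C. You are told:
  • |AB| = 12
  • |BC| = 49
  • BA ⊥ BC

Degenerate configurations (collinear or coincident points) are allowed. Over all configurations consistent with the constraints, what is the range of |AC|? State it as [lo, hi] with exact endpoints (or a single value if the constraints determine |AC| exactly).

|AB| ∈ {12}
|BC| ∈ {49}
|AC| ∈ {√(2545)}

|AC| = √(2545)  (≈ 50.4480)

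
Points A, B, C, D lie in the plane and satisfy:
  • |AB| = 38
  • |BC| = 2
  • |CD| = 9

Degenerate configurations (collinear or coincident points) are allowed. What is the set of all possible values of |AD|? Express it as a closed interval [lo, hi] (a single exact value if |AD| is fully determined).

|AD| ∈ [27, 49]  (≈ [27.0000, 49.0000])

|AB| ∈ {38}
|BC| ∈ {2}
|CD| ∈ {9}
|AC| ∈ [36, 40]
|BD| ∈ [7, 11]
|AD| ∈ [27, 49]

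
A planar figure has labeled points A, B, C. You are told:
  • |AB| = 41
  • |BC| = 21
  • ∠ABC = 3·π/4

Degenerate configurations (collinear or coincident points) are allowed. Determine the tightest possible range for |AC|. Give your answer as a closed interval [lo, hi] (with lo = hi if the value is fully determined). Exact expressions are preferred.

|AB| ∈ {41}
|BC| ∈ {21}
|AC| ∈ {√(861·√(2) + 2122)}

|AC| = √(861·√(2) + 2122)  (≈ 57.7896)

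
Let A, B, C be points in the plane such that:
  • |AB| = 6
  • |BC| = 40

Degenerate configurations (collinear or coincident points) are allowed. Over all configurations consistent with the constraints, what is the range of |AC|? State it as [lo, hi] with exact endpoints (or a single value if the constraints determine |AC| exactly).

|AC| ∈ [34, 46]  (≈ [34.0000, 46.0000])

|AB| ∈ {6}
|BC| ∈ {40}
|AC| ∈ [34, 46]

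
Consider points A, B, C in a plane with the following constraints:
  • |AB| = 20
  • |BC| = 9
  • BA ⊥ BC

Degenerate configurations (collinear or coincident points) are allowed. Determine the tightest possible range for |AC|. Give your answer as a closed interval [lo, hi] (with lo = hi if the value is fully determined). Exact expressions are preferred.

|AB| ∈ {20}
|BC| ∈ {9}
|AC| ∈ {√(481)}

|AC| = √(481)  (≈ 21.9317)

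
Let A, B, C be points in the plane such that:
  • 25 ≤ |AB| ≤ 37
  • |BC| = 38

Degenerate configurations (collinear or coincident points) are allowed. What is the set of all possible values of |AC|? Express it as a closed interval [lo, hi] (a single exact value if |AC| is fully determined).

|AB| ∈ [25, 37]
|BC| ∈ {38}
|AC| ∈ [1, 75]

|AC| ∈ [1, 75]  (≈ [1.0000, 75.0000])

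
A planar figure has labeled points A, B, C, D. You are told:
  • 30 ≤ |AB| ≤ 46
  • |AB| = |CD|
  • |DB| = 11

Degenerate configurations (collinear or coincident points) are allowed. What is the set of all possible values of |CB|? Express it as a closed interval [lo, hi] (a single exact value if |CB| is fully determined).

|CB| ∈ [19, 57]  (≈ [19.0000, 57.0000])

|AB| ∈ [30, 46]
|BD| ∈ {11}
|CD| ∈ [30, 46]
|AD| ∈ [19, 57]
|BC| ∈ [19, 57]
|AC| ∈ [0, 103]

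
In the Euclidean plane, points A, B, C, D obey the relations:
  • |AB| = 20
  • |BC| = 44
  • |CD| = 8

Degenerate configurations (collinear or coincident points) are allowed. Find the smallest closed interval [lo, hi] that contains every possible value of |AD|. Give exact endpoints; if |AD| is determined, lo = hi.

|AB| ∈ {20}
|BC| ∈ {44}
|CD| ∈ {8}
|AC| ∈ [24, 64]
|BD| ∈ [36, 52]
|AD| ∈ [16, 72]

|AD| ∈ [16, 72]  (≈ [16.0000, 72.0000])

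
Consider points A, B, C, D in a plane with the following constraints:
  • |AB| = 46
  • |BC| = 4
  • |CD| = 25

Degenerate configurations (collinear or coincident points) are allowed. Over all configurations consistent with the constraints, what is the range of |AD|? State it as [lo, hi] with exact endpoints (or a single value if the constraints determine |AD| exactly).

|AD| ∈ [17, 75]  (≈ [17.0000, 75.0000])

|AB| ∈ {46}
|BC| ∈ {4}
|CD| ∈ {25}
|AC| ∈ [42, 50]
|BD| ∈ [21, 29]
|AD| ∈ [17, 75]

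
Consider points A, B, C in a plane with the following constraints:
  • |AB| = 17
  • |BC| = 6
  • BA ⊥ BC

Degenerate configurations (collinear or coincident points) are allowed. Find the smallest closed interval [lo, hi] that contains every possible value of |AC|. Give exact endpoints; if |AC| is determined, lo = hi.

|AC| = 5·√(13)  (≈ 18.0278)

|AB| ∈ {17}
|BC| ∈ {6}
|AC| ∈ {5·√(13)}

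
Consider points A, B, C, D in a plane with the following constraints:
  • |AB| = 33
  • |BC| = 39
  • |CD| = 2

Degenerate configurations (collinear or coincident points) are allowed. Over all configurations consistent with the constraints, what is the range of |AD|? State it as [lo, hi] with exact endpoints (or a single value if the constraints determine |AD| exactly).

|AD| ∈ [4, 74]  (≈ [4.0000, 74.0000])

|AB| ∈ {33}
|BC| ∈ {39}
|CD| ∈ {2}
|AC| ∈ [6, 72]
|BD| ∈ [37, 41]
|AD| ∈ [4, 74]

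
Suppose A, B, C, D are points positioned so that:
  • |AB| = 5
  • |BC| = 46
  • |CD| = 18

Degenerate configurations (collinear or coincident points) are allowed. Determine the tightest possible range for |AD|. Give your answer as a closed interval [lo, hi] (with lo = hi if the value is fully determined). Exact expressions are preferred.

|AD| ∈ [23, 69]  (≈ [23.0000, 69.0000])

|AB| ∈ {5}
|BC| ∈ {46}
|CD| ∈ {18}
|AC| ∈ [41, 51]
|BD| ∈ [28, 64]
|AD| ∈ [23, 69]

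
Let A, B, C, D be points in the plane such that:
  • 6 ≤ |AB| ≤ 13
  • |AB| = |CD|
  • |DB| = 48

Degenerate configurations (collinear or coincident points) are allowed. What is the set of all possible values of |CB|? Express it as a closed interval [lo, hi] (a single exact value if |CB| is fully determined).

|AB| ∈ [6, 13]
|BD| ∈ {48}
|CD| ∈ [6, 13]
|AD| ∈ [35, 61]
|BC| ∈ [35, 61]
|AC| ∈ [22, 74]

|CB| ∈ [35, 61]  (≈ [35.0000, 61.0000])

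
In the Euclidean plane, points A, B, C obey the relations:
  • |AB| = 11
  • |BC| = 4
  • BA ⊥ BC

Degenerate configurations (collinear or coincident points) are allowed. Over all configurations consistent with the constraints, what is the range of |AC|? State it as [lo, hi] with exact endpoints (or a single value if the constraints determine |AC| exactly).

|AB| ∈ {11}
|BC| ∈ {4}
|AC| ∈ {√(137)}

|AC| = √(137)  (≈ 11.7047)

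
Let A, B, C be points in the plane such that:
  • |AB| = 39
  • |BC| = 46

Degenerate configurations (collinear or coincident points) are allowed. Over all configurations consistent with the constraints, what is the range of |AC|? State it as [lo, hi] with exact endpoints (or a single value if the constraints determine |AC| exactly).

|AB| ∈ {39}
|BC| ∈ {46}
|AC| ∈ [7, 85]

|AC| ∈ [7, 85]  (≈ [7.0000, 85.0000])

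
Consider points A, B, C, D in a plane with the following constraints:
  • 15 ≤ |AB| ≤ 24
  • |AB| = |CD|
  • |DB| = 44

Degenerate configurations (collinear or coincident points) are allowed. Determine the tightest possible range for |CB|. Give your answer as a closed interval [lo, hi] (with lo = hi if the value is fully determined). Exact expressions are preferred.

|CB| ∈ [20, 68]  (≈ [20.0000, 68.0000])

|AB| ∈ [15, 24]
|BD| ∈ {44}
|CD| ∈ [15, 24]
|AD| ∈ [20, 68]
|BC| ∈ [20, 68]
|AC| ∈ [0, 92]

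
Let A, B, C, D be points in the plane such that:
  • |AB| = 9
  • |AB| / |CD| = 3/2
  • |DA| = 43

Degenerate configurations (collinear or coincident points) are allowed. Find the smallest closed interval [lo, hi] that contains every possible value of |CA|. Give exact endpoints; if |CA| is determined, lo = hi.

|CA| ∈ [37, 49]  (≈ [37.0000, 49.0000])

|AB| ∈ {9}
|AD| ∈ {43}
|CD| ∈ {6}
|BD| ∈ [34, 52]
|AC| ∈ [37, 49]
|BC| ∈ [28, 58]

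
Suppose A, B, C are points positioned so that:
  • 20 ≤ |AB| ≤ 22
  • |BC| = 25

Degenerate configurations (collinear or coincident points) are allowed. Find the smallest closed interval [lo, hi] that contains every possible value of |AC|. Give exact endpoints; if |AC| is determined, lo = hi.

|AB| ∈ [20, 22]
|BC| ∈ {25}
|AC| ∈ [3, 47]

|AC| ∈ [3, 47]  (≈ [3.0000, 47.0000])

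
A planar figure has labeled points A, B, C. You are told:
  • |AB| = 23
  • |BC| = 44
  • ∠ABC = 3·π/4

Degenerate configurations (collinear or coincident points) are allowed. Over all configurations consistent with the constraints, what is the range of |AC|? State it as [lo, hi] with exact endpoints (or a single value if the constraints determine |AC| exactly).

|AC| = √(1012·√(2) + 2465)  (≈ 62.4194)

|AB| ∈ {23}
|BC| ∈ {44}
|AC| ∈ {√(1012·√(2) + 2465)}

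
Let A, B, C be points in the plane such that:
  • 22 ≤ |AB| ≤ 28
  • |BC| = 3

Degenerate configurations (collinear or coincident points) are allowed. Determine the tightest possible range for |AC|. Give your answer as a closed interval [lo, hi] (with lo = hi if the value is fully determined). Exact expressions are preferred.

|AC| ∈ [19, 31]  (≈ [19.0000, 31.0000])

|AB| ∈ [22, 28]
|BC| ∈ {3}
|AC| ∈ [19, 31]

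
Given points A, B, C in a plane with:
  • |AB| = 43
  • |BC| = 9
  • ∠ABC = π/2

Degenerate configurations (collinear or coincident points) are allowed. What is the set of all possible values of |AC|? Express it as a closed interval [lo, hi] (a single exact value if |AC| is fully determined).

|AB| ∈ {43}
|BC| ∈ {9}
|AC| ∈ {√(1930)}

|AC| = √(1930)  (≈ 43.9318)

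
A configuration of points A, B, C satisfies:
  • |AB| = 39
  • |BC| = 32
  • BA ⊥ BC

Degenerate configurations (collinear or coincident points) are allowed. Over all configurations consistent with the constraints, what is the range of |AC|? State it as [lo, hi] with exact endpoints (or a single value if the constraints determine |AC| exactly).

|AB| ∈ {39}
|BC| ∈ {32}
|AC| ∈ {√(2545)}

|AC| = √(2545)  (≈ 50.4480)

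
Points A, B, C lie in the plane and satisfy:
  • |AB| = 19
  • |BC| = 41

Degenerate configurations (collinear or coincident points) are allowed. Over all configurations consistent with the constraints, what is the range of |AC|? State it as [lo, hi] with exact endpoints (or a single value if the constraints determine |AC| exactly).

|AB| ∈ {19}
|BC| ∈ {41}
|AC| ∈ [22, 60]

|AC| ∈ [22, 60]  (≈ [22.0000, 60.0000])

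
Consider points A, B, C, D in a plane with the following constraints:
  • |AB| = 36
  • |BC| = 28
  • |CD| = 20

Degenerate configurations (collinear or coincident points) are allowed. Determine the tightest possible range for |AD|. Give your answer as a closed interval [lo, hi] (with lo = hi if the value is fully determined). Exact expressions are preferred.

|AD| ∈ [0, 84]  (≈ [0.0000, 84.0000])

|AB| ∈ {36}
|BC| ∈ {28}
|CD| ∈ {20}
|AC| ∈ [8, 64]
|BD| ∈ [8, 48]
|AD| ∈ [0, 84]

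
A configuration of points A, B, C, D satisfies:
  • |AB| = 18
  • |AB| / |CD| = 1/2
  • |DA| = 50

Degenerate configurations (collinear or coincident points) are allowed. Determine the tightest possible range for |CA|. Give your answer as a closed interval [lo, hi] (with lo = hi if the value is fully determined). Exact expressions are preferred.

|AB| ∈ {18}
|AD| ∈ {50}
|CD| ∈ {36}
|BD| ∈ [32, 68]
|AC| ∈ [14, 86]
|BC| ∈ [0, 104]

|CA| ∈ [14, 86]  (≈ [14.0000, 86.0000])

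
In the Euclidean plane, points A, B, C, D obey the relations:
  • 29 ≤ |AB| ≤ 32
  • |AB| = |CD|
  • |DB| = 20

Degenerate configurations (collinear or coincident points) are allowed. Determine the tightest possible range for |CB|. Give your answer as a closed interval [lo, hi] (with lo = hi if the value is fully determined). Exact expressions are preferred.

|CB| ∈ [9, 52]  (≈ [9.0000, 52.0000])

|AB| ∈ [29, 32]
|BD| ∈ {20}
|CD| ∈ [29, 32]
|AD| ∈ [9, 52]
|BC| ∈ [9, 52]
|AC| ∈ [0, 84]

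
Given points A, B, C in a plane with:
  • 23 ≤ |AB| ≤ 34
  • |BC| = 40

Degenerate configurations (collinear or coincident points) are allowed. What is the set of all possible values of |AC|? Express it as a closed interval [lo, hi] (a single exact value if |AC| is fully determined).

|AC| ∈ [6, 74]  (≈ [6.0000, 74.0000])

|AB| ∈ [23, 34]
|BC| ∈ {40}
|AC| ∈ [6, 74]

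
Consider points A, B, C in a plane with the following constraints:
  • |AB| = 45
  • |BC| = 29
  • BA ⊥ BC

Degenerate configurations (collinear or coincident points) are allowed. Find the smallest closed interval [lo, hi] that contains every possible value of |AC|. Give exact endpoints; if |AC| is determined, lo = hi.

|AC| = √(2866)  (≈ 53.5350)

|AB| ∈ {45}
|BC| ∈ {29}
|AC| ∈ {√(2866)}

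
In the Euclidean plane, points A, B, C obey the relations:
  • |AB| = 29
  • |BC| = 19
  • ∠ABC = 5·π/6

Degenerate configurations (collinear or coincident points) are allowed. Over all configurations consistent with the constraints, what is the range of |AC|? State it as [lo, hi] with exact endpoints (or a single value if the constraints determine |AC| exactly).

|AC| = √(551·√(3) + 1202)  (≈ 46.4366)

|AB| ∈ {29}
|BC| ∈ {19}
|AC| ∈ {√(551·√(3) + 1202)}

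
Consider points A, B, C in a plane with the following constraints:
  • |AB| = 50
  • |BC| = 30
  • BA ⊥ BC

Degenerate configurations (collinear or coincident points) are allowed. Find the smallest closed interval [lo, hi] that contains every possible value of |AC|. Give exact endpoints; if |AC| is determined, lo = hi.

|AC| = 10·√(34)  (≈ 58.3095)

|AB| ∈ {50}
|BC| ∈ {30}
|AC| ∈ {10·√(34)}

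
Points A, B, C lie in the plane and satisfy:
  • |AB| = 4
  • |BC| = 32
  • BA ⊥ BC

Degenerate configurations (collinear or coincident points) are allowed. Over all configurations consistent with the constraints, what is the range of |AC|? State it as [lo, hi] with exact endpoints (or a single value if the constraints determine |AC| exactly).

|AC| = 4·√(65)  (≈ 32.2490)

|AB| ∈ {4}
|BC| ∈ {32}
|AC| ∈ {4·√(65)}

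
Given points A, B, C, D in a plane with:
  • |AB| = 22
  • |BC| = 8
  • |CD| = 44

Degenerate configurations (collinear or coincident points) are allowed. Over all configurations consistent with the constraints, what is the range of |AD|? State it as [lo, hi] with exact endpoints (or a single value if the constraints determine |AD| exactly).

|AD| ∈ [14, 74]  (≈ [14.0000, 74.0000])

|AB| ∈ {22}
|BC| ∈ {8}
|CD| ∈ {44}
|AC| ∈ [14, 30]
|BD| ∈ [36, 52]
|AD| ∈ [14, 74]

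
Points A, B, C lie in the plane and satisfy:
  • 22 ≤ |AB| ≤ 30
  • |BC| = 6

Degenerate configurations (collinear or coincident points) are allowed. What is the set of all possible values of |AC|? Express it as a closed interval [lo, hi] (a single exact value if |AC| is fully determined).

|AB| ∈ [22, 30]
|BC| ∈ {6}
|AC| ∈ [16, 36]

|AC| ∈ [16, 36]  (≈ [16.0000, 36.0000])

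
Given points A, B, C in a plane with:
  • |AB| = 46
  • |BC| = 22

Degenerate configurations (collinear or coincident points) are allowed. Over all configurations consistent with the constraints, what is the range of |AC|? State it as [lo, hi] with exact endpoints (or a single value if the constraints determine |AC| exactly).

|AB| ∈ {46}
|BC| ∈ {22}
|AC| ∈ [24, 68]

|AC| ∈ [24, 68]  (≈ [24.0000, 68.0000])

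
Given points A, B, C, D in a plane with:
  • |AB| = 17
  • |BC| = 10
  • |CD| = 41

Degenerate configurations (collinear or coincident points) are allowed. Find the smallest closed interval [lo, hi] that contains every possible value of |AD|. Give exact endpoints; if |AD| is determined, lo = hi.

|AD| ∈ [14, 68]  (≈ [14.0000, 68.0000])

|AB| ∈ {17}
|BC| ∈ {10}
|CD| ∈ {41}
|AC| ∈ [7, 27]
|BD| ∈ [31, 51]
|AD| ∈ [14, 68]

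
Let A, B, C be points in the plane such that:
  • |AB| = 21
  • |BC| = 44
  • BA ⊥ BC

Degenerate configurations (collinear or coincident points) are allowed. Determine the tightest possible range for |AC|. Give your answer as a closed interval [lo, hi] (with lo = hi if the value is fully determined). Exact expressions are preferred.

|AB| ∈ {21}
|BC| ∈ {44}
|AC| ∈ {√(2377)}

|AC| = √(2377)  (≈ 48.7545)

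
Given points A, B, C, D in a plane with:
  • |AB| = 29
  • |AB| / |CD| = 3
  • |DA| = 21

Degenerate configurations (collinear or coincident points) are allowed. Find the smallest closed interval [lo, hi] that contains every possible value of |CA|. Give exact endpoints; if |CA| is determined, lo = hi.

|CA| ∈ [34/3, 92/3]  (≈ [11.3333, 30.6667])

|AB| ∈ {29}
|AD| ∈ {21}
|CD| ∈ {29/3}
|BD| ∈ [8, 50]
|AC| ∈ [34/3, 92/3]
|BC| ∈ [0, 179/3]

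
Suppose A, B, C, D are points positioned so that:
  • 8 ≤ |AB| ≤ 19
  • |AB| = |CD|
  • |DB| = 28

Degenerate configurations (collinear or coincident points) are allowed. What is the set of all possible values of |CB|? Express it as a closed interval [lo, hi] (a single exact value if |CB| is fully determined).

|AB| ∈ [8, 19]
|BD| ∈ {28}
|CD| ∈ [8, 19]
|AD| ∈ [9, 47]
|BC| ∈ [9, 47]
|AC| ∈ [0, 66]

|CB| ∈ [9, 47]  (≈ [9.0000, 47.0000])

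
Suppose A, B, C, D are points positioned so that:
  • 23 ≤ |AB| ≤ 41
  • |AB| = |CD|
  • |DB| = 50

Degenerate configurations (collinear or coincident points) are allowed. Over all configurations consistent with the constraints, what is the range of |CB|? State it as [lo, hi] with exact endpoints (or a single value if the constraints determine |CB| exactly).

|CB| ∈ [9, 91]  (≈ [9.0000, 91.0000])

|AB| ∈ [23, 41]
|BD| ∈ {50}
|CD| ∈ [23, 41]
|AD| ∈ [9, 91]
|BC| ∈ [9, 91]
|AC| ∈ [0, 132]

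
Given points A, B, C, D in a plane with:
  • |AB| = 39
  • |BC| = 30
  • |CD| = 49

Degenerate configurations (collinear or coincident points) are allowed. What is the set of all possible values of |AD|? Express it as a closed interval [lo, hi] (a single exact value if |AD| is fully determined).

|AB| ∈ {39}
|BC| ∈ {30}
|CD| ∈ {49}
|AC| ∈ [9, 69]
|BD| ∈ [19, 79]
|AD| ∈ [0, 118]

|AD| ∈ [0, 118]  (≈ [0.0000, 118.0000])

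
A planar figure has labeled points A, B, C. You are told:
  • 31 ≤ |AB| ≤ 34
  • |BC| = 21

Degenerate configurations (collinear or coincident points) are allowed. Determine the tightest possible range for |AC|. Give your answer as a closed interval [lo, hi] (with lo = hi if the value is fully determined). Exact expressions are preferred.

|AB| ∈ [31, 34]
|BC| ∈ {21}
|AC| ∈ [10, 55]

|AC| ∈ [10, 55]  (≈ [10.0000, 55.0000])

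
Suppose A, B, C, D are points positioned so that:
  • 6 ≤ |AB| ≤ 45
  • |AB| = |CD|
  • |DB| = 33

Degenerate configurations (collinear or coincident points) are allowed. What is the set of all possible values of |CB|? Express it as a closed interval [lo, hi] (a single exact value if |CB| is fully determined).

|AB| ∈ [6, 45]
|BD| ∈ {33}
|CD| ∈ [6, 45]
|AD| ∈ [0, 78]
|BC| ∈ [0, 78]
|AC| ∈ [0, 123]

|CB| ∈ [0, 78]  (≈ [0.0000, 78.0000])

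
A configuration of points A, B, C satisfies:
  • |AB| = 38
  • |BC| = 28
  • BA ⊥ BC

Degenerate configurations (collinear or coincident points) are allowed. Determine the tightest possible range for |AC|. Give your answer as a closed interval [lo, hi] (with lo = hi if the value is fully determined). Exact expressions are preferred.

|AC| = 2·√(557)  (≈ 47.2017)

|AB| ∈ {38}
|BC| ∈ {28}
|AC| ∈ {2·√(557)}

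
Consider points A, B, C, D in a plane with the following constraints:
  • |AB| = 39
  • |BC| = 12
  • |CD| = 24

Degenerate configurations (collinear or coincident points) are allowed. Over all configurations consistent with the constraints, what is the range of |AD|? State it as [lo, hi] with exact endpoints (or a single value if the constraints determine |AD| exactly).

|AB| ∈ {39}
|BC| ∈ {12}
|CD| ∈ {24}
|AC| ∈ [27, 51]
|BD| ∈ [12, 36]
|AD| ∈ [3, 75]

|AD| ∈ [3, 75]  (≈ [3.0000, 75.0000])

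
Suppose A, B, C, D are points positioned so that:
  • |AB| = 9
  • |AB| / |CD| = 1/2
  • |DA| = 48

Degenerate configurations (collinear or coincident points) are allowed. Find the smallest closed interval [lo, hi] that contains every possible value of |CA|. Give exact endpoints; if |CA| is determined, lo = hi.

|CA| ∈ [30, 66]  (≈ [30.0000, 66.0000])

|AB| ∈ {9}
|AD| ∈ {48}
|CD| ∈ {18}
|BD| ∈ [39, 57]
|AC| ∈ [30, 66]
|BC| ∈ [21, 75]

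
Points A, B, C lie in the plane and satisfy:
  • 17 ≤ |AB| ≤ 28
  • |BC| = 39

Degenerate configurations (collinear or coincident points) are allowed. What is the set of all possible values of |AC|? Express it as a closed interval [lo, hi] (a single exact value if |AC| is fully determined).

|AB| ∈ [17, 28]
|BC| ∈ {39}
|AC| ∈ [11, 67]

|AC| ∈ [11, 67]  (≈ [11.0000, 67.0000])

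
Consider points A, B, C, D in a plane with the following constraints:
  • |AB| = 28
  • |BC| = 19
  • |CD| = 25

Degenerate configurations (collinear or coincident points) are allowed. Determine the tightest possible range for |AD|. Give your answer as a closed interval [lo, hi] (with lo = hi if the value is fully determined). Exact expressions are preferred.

|AB| ∈ {28}
|BC| ∈ {19}
|CD| ∈ {25}
|AC| ∈ [9, 47]
|BD| ∈ [6, 44]
|AD| ∈ [0, 72]

|AD| ∈ [0, 72]  (≈ [0.0000, 72.0000])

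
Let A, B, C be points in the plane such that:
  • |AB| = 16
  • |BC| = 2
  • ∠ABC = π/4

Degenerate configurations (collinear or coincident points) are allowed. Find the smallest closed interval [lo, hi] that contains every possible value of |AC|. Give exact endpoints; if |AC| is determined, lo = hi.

|AB| ∈ {16}
|BC| ∈ {2}
|AC| ∈ {2·√(65 - 8·√(2))}

|AC| = 2·√(65 - 8·√(2))  (≈ 14.6542)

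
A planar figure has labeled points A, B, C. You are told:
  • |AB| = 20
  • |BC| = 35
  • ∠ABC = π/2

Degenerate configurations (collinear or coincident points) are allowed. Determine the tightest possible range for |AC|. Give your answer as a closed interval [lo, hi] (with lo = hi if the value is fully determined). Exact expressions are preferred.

|AB| ∈ {20}
|BC| ∈ {35}
|AC| ∈ {5·√(65)}

|AC| = 5·√(65)  (≈ 40.3113)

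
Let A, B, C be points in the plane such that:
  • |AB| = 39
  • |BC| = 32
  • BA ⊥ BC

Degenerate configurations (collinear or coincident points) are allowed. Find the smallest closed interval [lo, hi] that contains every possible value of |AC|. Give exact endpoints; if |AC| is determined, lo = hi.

|AB| ∈ {39}
|BC| ∈ {32}
|AC| ∈ {√(2545)}

|AC| = √(2545)  (≈ 50.4480)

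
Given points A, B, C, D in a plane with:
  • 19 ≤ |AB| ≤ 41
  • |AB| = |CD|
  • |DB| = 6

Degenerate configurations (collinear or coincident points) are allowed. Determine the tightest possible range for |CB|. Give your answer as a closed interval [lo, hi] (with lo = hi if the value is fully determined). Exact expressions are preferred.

|AB| ∈ [19, 41]
|BD| ∈ {6}
|CD| ∈ [19, 41]
|AD| ∈ [13, 47]
|BC| ∈ [13, 47]
|AC| ∈ [0, 88]

|CB| ∈ [13, 47]  (≈ [13.0000, 47.0000])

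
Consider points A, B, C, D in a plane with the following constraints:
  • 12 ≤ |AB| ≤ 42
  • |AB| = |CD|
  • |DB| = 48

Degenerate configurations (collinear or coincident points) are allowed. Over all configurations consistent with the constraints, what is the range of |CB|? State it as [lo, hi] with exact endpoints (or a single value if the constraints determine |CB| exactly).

|CB| ∈ [6, 90]  (≈ [6.0000, 90.0000])

|AB| ∈ [12, 42]
|BD| ∈ {48}
|CD| ∈ [12, 42]
|AD| ∈ [6, 90]
|BC| ∈ [6, 90]
|AC| ∈ [0, 132]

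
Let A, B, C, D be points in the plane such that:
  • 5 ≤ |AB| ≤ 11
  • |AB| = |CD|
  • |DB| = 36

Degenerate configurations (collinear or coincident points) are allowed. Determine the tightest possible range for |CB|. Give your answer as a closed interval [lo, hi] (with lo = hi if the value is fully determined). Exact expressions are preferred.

|AB| ∈ [5, 11]
|BD| ∈ {36}
|CD| ∈ [5, 11]
|AD| ∈ [25, 47]
|BC| ∈ [25, 47]
|AC| ∈ [14, 58]

|CB| ∈ [25, 47]  (≈ [25.0000, 47.0000])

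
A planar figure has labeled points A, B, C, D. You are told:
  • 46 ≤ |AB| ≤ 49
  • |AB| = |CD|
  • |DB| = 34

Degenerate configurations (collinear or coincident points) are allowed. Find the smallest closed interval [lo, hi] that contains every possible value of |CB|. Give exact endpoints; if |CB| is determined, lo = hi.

|CB| ∈ [12, 83]  (≈ [12.0000, 83.0000])

|AB| ∈ [46, 49]
|BD| ∈ {34}
|CD| ∈ [46, 49]
|AD| ∈ [12, 83]
|BC| ∈ [12, 83]
|AC| ∈ [0, 132]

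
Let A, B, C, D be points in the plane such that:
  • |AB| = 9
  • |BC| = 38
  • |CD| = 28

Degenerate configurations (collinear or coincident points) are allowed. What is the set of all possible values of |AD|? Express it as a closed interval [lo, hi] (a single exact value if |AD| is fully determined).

|AB| ∈ {9}
|BC| ∈ {38}
|CD| ∈ {28}
|AC| ∈ [29, 47]
|BD| ∈ [10, 66]
|AD| ∈ [1, 75]

|AD| ∈ [1, 75]  (≈ [1.0000, 75.0000])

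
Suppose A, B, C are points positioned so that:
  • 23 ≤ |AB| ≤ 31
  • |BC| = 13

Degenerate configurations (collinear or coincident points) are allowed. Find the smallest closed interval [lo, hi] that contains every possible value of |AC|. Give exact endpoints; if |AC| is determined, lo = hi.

|AC| ∈ [10, 44]  (≈ [10.0000, 44.0000])

|AB| ∈ [23, 31]
|BC| ∈ {13}
|AC| ∈ [10, 44]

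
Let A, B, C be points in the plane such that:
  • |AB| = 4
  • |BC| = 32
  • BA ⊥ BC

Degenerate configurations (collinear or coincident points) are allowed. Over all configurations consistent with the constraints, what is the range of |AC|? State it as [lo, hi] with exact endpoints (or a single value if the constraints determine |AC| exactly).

|AC| = 4·√(65)  (≈ 32.2490)

|AB| ∈ {4}
|BC| ∈ {32}
|AC| ∈ {4·√(65)}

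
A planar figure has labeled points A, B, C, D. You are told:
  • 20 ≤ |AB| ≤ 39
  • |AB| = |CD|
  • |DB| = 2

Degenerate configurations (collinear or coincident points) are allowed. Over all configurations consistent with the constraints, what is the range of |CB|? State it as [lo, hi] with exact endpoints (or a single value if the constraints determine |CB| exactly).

|CB| ∈ [18, 41]  (≈ [18.0000, 41.0000])

|AB| ∈ [20, 39]
|BD| ∈ {2}
|CD| ∈ [20, 39]
|AD| ∈ [18, 41]
|BC| ∈ [18, 41]
|AC| ∈ [0, 80]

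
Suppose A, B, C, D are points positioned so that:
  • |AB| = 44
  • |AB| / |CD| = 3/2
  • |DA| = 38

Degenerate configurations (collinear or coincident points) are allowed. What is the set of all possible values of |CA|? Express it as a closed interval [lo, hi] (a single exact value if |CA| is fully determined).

|AB| ∈ {44}
|AD| ∈ {38}
|CD| ∈ {88/3}
|BD| ∈ [6, 82]
|AC| ∈ [26/3, 202/3]
|BC| ∈ [0, 334/3]

|CA| ∈ [26/3, 202/3]  (≈ [8.6667, 67.3333])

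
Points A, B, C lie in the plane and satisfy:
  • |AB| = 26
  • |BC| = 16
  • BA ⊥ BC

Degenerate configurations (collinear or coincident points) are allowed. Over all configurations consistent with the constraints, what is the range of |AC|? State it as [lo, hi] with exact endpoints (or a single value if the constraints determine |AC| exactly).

|AC| = 2·√(233)  (≈ 30.5287)

|AB| ∈ {26}
|BC| ∈ {16}
|AC| ∈ {2·√(233)}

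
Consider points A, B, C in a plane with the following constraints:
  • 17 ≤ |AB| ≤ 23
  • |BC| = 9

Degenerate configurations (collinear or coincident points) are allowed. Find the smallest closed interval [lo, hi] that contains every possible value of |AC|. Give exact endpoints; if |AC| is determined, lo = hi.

|AC| ∈ [8, 32]  (≈ [8.0000, 32.0000])

|AB| ∈ [17, 23]
|BC| ∈ {9}
|AC| ∈ [8, 32]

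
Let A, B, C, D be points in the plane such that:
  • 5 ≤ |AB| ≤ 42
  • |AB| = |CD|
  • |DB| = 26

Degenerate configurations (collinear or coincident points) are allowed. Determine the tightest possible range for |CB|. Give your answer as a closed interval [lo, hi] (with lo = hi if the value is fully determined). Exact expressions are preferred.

|CB| ∈ [0, 68]  (≈ [0.0000, 68.0000])

|AB| ∈ [5, 42]
|BD| ∈ {26}
|CD| ∈ [5, 42]
|AD| ∈ [0, 68]
|BC| ∈ [0, 68]
|AC| ∈ [0, 110]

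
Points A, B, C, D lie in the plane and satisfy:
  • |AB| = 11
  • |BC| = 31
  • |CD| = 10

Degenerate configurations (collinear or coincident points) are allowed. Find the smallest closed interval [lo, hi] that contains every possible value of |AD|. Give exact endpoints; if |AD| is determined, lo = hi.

|AB| ∈ {11}
|BC| ∈ {31}
|CD| ∈ {10}
|AC| ∈ [20, 42]
|BD| ∈ [21, 41]
|AD| ∈ [10, 52]

|AD| ∈ [10, 52]  (≈ [10.0000, 52.0000])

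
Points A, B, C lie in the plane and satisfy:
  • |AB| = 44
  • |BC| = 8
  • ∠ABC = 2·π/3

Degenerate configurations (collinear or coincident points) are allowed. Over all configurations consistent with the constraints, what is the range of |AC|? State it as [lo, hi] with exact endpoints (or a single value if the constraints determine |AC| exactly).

|AB| ∈ {44}
|BC| ∈ {8}
|AC| ∈ {28·√(3)}

|AC| = 28·√(3)  (≈ 48.4974)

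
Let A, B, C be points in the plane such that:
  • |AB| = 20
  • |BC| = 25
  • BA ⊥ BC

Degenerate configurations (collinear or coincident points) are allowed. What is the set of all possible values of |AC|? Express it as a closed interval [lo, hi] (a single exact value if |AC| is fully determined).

|AB| ∈ {20}
|BC| ∈ {25}
|AC| ∈ {5·√(41)}

|AC| = 5·√(41)  (≈ 32.0156)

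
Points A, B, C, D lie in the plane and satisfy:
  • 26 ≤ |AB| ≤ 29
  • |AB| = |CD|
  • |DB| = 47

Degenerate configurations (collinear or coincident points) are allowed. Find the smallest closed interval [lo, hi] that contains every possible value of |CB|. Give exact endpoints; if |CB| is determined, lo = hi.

|CB| ∈ [18, 76]  (≈ [18.0000, 76.0000])

|AB| ∈ [26, 29]
|BD| ∈ {47}
|CD| ∈ [26, 29]
|AD| ∈ [18, 76]
|BC| ∈ [18, 76]
|AC| ∈ [0, 105]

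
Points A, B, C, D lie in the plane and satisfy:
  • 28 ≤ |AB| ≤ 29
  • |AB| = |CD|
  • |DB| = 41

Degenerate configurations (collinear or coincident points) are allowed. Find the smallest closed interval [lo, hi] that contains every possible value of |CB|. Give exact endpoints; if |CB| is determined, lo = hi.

|AB| ∈ [28, 29]
|BD| ∈ {41}
|CD| ∈ [28, 29]
|AD| ∈ [12, 70]
|BC| ∈ [12, 70]
|AC| ∈ [0, 99]

|CB| ∈ [12, 70]  (≈ [12.0000, 70.0000])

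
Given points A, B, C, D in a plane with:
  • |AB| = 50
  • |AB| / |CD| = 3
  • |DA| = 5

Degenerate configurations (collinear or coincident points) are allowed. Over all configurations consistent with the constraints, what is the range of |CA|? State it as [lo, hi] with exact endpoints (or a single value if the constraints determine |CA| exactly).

|CA| ∈ [35/3, 65/3]  (≈ [11.6667, 21.6667])

|AB| ∈ {50}
|AD| ∈ {5}
|CD| ∈ {50/3}
|BD| ∈ [45, 55]
|AC| ∈ [35/3, 65/3]
|BC| ∈ [85/3, 215/3]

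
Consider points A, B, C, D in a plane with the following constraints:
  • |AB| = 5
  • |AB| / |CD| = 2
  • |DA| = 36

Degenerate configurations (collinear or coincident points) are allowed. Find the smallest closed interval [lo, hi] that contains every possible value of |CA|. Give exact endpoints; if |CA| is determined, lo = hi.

|CA| ∈ [67/2, 77/2]  (≈ [33.5000, 38.5000])

|AB| ∈ {5}
|AD| ∈ {36}
|CD| ∈ {5/2}
|BD| ∈ [31, 41]
|AC| ∈ [67/2, 77/2]
|BC| ∈ [57/2, 87/2]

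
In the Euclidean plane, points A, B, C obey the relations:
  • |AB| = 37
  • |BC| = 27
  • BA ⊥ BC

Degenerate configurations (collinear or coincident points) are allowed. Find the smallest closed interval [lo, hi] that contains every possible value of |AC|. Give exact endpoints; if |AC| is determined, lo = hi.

|AB| ∈ {37}
|BC| ∈ {27}
|AC| ∈ {√(2098)}

|AC| = √(2098)  (≈ 45.8039)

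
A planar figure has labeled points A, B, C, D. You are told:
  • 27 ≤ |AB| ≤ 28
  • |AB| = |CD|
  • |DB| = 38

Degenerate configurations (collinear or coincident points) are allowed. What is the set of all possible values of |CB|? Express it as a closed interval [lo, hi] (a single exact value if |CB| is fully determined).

|CB| ∈ [10, 66]  (≈ [10.0000, 66.0000])

|AB| ∈ [27, 28]
|BD| ∈ {38}
|CD| ∈ [27, 28]
|AD| ∈ [10, 66]
|BC| ∈ [10, 66]
|AC| ∈ [0, 94]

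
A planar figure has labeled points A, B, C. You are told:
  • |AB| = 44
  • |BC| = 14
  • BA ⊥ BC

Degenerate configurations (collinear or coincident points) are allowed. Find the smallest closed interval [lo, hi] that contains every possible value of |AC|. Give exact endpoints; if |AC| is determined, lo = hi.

|AB| ∈ {44}
|BC| ∈ {14}
|AC| ∈ {2·√(533)}

|AC| = 2·√(533)  (≈ 46.1736)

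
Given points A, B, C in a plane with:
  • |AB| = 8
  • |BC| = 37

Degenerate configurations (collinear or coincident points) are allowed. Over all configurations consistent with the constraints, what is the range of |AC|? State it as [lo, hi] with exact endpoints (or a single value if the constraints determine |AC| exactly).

|AB| ∈ {8}
|BC| ∈ {37}
|AC| ∈ [29, 45]

|AC| ∈ [29, 45]  (≈ [29.0000, 45.0000])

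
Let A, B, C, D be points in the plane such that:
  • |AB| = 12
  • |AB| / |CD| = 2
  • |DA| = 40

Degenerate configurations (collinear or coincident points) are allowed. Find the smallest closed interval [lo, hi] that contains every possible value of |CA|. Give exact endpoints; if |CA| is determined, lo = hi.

|AB| ∈ {12}
|AD| ∈ {40}
|CD| ∈ {6}
|BD| ∈ [28, 52]
|AC| ∈ [34, 46]
|BC| ∈ [22, 58]

|CA| ∈ [34, 46]  (≈ [34.0000, 46.0000])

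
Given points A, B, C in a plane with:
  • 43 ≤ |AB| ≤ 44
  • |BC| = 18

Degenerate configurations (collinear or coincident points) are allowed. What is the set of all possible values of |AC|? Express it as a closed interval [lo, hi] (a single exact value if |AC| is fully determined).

|AC| ∈ [25, 62]  (≈ [25.0000, 62.0000])

|AB| ∈ [43, 44]
|BC| ∈ {18}
|AC| ∈ [25, 62]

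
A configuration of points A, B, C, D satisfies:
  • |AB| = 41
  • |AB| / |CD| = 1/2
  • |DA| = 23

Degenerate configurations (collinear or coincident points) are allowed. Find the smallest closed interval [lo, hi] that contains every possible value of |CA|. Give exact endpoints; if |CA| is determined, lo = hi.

|AB| ∈ {41}
|AD| ∈ {23}
|CD| ∈ {82}
|BD| ∈ [18, 64]
|AC| ∈ [59, 105]
|BC| ∈ [18, 146]

|CA| ∈ [59, 105]  (≈ [59.0000, 105.0000])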